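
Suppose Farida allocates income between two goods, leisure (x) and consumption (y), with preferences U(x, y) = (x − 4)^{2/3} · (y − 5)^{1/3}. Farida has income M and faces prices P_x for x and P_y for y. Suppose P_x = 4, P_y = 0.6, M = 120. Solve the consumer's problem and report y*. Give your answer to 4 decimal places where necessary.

y* = 61.1111

This is Cobb-Douglas in (x−4, y−5): tangency gives 2/3·P_y·(y−5) = 1/3·P_x·(x−4).
After buying the subsistence bundle (4, 5), a share 2/3 of the remaining income goes to x: x* = 4 + 2/3·(M − 4P_x − 5P_y)/P_x.
Discretionary income = 120 − 4·4 − 5·0.6 = 101; y* = 5 + 1/3·101/0.6 = 61.1111.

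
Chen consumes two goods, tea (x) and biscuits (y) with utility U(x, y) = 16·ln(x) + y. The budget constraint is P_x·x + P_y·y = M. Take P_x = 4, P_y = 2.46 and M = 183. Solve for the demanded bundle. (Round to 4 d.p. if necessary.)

x* = 9.84, y* = 58.3902

Set MRS = P_x/P_y: (16/x)/1 = P_x/P_y.
So x*(P_x,P_y) = 16·P_y/P_x, independent of income; and y* = (M − 16·P_y)/P_y.
At the given prices: x* = 16·2.46/4 = 9.84, and y* = 58.3902.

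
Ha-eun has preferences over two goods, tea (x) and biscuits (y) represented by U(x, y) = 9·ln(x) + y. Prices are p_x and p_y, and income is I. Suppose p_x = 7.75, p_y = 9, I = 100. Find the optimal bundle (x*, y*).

x* = 10.4516, y* = 2.1111

MU_x = 9/x, MU_y = 1. Tangency: 9/x = p_x/p_y.
So x*(p_x,p_y) = 9·p_y/p_x, independent of income; and y* = (I − 9·p_y)/p_y.
At the given prices: x* = 9·9/7.75 = 10.4516, and y* = 2.1111.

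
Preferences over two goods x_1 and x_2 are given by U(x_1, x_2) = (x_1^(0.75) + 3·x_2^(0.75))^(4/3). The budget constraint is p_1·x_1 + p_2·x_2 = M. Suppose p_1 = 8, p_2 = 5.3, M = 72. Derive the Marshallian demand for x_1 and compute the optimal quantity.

MRS = MU_x_1/MU_x_2 = (1/3)·(x_2/x_1)^(0.25). Set equal to p_1/p_2.
Hence x_2/x_1 = (3·p_1/p_2)^(1/(0.25)), i.e. raised to the 4 power.
With the ratio pinned down, the budget gives x_1* = M/(p_1 + p_2·(x_2/x_1)) and x_2* = (x_2/x_1)·x_1*.
Numerically x_2/x_1 = 420.476268, so x_1* = 72/(8 + 5.3·420.476268) = 0.0322.

x_1* = 0.0322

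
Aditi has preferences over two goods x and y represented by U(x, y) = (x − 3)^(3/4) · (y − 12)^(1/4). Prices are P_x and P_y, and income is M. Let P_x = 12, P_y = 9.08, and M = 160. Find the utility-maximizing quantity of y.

y* = 12.4141

This is Cobb-Douglas in (x−3, y−12): tangency gives 0.75·P_y·(y−12) = 0.25·P_x·(x−3).
Substituting into the budget: x* = 3 + 0.75·(M − 3·P_x − 12·P_y)/P_x, and y* = 12 + 0.25·(…)/P_y.
Discretionary income = 160 − 3·12 − 12·9.08 = 15.04; y* = 12 + 0.25·15.04/9.08 = 12.4141.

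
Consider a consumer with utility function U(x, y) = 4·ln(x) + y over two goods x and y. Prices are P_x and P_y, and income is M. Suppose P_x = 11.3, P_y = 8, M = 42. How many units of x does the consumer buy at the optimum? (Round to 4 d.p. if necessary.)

x* = 2.8319

MU_x = 4/x, MU_y = 1. Tangency: 4/x = P_x/P_y.
So x*(P_x,P_y) = 4·P_y/P_x, independent of income; and y* = (M − 4·P_y)/P_y.
At the given prices: x* = 4·8/11.3 = 2.8319.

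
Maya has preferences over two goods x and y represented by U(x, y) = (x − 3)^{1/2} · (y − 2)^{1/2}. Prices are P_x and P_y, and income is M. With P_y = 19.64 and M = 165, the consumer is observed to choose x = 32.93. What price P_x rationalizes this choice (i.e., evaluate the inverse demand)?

P_x = 2

Let x' = x−3, y' = y−2. MRS = y'/x' = P_x/P_y.
After buying the subsistence bundle (3, 2), a share 0.5 of the remaining income goes to x: x* = 3 + 0.5·(M − 3P_x − 2P_y)/P_x.
Set x* = 32.93 in the demand function and solve for P_x: P_x = 2.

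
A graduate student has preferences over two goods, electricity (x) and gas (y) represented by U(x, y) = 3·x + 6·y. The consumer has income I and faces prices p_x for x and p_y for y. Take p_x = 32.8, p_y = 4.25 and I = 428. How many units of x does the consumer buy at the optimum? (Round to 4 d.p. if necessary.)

x* = 0

Linear utility — the consumer picks whichever good has higher MU/price: 3/32.8 = 0.0915 vs 6/4.25 = 1.4118.
y gives more utility per dollar, so spend all income on y: y* = I/p_y, x* = 0.
Numerically: x* = 0, y* = 100.7059.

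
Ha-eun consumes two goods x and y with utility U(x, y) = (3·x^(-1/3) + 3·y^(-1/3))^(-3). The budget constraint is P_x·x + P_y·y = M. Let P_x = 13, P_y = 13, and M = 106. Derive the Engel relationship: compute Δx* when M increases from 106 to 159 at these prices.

With the ratio pinned down, the budget gives x* = M/(P_x + P_y·(y/x)) and y* = (y/x)·x*.
Numerically y/x = 1, so x* = 106/(13 + 13·1) = 4.0769.
At M' = 159: x* = 6.1154. Change: 6.1154 − 4.0769 = 2.0385.

Δx* = 2.0385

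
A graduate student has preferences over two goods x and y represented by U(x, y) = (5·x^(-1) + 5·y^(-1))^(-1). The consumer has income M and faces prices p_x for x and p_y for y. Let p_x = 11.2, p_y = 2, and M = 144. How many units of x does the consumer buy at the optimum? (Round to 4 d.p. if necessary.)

With the ratio pinned down, the budget gives x* = M/(p_x + p_y·(y/x)) and y* = (y/x)·x*.
Numerically y/x = 2.366432, so x* = 144/(11.2 + 2·2.366432) = 9.0379.

x* = 9.0379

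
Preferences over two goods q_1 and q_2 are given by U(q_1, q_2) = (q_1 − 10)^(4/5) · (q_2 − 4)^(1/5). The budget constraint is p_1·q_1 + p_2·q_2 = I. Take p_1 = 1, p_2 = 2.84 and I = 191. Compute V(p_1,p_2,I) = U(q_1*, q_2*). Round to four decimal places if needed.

Let q_1' = q_1−10, q_2' = q_2−4. MRS = 4·q_2'/q_1' = p_1/p_2.
After buying the subsistence bundle (10, 4), a share 0.8 of the remaining income goes to q_1: q_1* = 10 + 0.8·(I − 10p_1 − 4p_2)/p_1.
Discretionary income = 191 − 10·1 − 4·2.84 = 169.64; q_1* = 10 + 0.8·169.64/1 = 145.712; q_2* = 4 + 0.2·169.64/2.84 = 15.9465.
Utility at the optimum: U(145.712, 15.9465) = 83.4723.

V = 83.4723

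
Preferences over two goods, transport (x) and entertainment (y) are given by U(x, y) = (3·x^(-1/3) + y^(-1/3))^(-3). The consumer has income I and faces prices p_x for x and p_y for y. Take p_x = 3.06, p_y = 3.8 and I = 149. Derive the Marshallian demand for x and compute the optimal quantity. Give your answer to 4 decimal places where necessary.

From the CES first-order condition, 3·(y/x)^(4/3) = p_x/p_y.
Solve for the ratio: y/x = [(1/3)·p_x/p_y]^(0.75).
Substitute y = (y/x)·x into the budget: x* = I/(p_x + p_y·(y/x)).
Numerically y/x = 0.372917, so x* = 149/(3.06 + 3.8·0.372917) = 33.2806.

x* = 33.2806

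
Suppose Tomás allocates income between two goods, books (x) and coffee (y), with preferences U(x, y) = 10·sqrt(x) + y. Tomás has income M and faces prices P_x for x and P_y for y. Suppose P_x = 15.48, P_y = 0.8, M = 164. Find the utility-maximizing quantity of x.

Solve: √x = 5·P_y/P_x, so x*(P_x,P_y) = (5·P_y/P_x)², and y* = (M − P_x·x*)/P_y.
Plugging in: x* = (5·0.8/15.48)² = 0.0668.

x* = 0.0668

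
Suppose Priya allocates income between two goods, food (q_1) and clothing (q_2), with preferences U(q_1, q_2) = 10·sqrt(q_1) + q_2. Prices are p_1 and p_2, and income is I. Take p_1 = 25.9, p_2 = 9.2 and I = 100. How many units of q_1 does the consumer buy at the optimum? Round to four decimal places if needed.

MU_q_1 = 5/√q_1, MU_q_2 = 1. Tangency: 5/√q_1 = p_1/p_2.
Solve: √q_1 = 5·p_2/p_1, so q_1*(p_1,p_2) = (5·p_2/p_1)², and q_2* = (I − p_1·q_1*)/p_2.
Plugging in: q_1* = (5·9.2/25.9)² = 3.1544.

q_1* = 3.1544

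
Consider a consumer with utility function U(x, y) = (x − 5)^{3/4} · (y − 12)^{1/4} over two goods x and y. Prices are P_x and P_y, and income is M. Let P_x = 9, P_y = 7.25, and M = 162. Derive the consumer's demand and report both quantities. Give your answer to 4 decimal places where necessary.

This is Cobb-Douglas in (x−5, y−12): tangency gives 0.75·P_y·(y−12) = 0.25·P_x·(x−5).
After buying the subsistence bundle (5, 12), a share 0.75 of the remaining income goes to x: x* = 5 + 0.75·(M − 5P_x − 12P_y)/P_x.
Discretionary income = 162 − 5·9 − 12·7.25 = 30; x* = 5 + 0.75·30/9 = 7.5; y* = 12 + 0.25·30/7.25 = 13.0345.

x* = 7.5, y* = 13.0345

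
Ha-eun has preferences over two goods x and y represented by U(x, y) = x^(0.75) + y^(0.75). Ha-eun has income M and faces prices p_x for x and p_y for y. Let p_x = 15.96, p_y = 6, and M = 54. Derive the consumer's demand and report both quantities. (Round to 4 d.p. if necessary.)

x* = 0.1707, y* = 8.5459

From the CES first-order condition, (y/x)^(0.25) = p_x/p_y.
Solve for the ratio: y/x = [p_x/p_y]^(4).
Substitute y = (y/x)·x into the budget: x* = M/(p_x + p_y·(y/x)).
Numerically y/x = 50.064115, so x* = 54/(15.96 + 6·50.064115) = 0.1707 and y* = 50.064115·0.1707 = 8.5459.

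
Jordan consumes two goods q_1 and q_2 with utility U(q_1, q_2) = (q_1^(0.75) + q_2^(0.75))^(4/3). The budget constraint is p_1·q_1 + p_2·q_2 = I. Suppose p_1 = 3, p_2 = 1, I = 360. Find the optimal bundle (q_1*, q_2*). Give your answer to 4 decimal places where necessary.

MU_q_1 ∝ q_1^(-0.25), MU_q_2 ∝ q_2^(-0.25), so MRS = (q_2/q_1)^(0.25) = p_1/p_2.
Solve for the ratio: q_2/q_1 = [p_1/p_2]^(4).
Substitute q_2 = (q_2/q_1)·q_1 into the budget: q_1* = I/(p_1 + p_2·(q_2/q_1)).
Numerically q_2/q_1 = 81, so q_1* = 360/(3 + 1·81) = 4.2857 and q_2* = 81·4.2857 = 347.1429.

q_1* = 4.2857, q_2* = 347.1429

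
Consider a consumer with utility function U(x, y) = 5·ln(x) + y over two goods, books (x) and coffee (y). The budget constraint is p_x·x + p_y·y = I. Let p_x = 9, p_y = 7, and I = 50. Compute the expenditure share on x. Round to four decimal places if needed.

Set MRS = p_x/p_y: (5/x)/1 = p_x/p_y.
So x*(p_x,p_y) = 5·p_y/p_x, independent of income; and y* = (I − 5·p_y)/p_y.
At the given prices: x* = 5·7/9 = 3.8889, and y* = 2.1429.
Expenditure on x: 9·3.8889 = 35; share = 0.7.

share on x = 0.7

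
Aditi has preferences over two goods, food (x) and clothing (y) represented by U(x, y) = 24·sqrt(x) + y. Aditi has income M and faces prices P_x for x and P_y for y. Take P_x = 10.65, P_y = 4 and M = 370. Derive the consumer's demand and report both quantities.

x* = 20.3134, y* = 38.4155

Plugging in: x* = (12·4/10.65)² = 20.3134, y* = 38.4155.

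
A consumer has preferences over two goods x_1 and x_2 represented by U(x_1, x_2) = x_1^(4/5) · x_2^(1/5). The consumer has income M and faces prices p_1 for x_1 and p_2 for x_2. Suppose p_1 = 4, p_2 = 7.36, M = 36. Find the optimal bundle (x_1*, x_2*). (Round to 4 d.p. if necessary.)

x_1* = 7.2, x_2* = 0.9783

The MRS is 4·x_2/x_1. Set MRS = p_1/p_2.
Rearranging, p_2·x_2 = (1/4)·p_1·x_1. Substituting into the budget gives p_1·x_1·(1 + (1/4)) = M.
Demand: x_1*(p_1,p_2,M) = 0.8·M/p_1 and x_2* = 0.2·M/p_2.
At p_1=4, p_2=7.36, M=36: x_1* = 0.8·36/4 = 7.2, x_2* = 0.9783.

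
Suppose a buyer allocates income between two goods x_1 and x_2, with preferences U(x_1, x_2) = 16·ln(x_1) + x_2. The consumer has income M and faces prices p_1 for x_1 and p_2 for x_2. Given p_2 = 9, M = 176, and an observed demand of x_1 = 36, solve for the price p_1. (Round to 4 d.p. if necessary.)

MU_x_1 = 16/x_1, MU_x_2 = 1. Tangency: 16/x_1 = p_1/p_2.
So x_1*(p_1,p_2) = 16·p_2/p_1, independent of income; and x_2* = (M − 16·p_2)/p_2.
Set x_1* = 36 in the demand function and solve for p_1: p_1 = 4.

p_1 = 4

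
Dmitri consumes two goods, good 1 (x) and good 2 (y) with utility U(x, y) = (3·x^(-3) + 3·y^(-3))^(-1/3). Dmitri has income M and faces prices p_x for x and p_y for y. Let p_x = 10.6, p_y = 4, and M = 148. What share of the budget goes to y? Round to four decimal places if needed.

MU_x ∝ 3·x^(-4), MU_y ∝ 3·y^(-4), so MRS = (y/x)^(4) = p_x/p_y.
Hence y/x = (p_x/p_y)^(1/(4)), i.e. raised to the 0.25 power.
With the ratio pinned down, the budget gives x* = M/(p_x + p_y·(y/x)) and y* = (y/x)·x*.
Numerically y/x = 1.275885, so x* = 148/(10.6 + 4·1.275885) = 9.4246 and y* = 1.275885·9.4246 = 12.0247.
Expenditure on y: 4·12.0247 = 48.099; share = 0.325.

share on y = 0.325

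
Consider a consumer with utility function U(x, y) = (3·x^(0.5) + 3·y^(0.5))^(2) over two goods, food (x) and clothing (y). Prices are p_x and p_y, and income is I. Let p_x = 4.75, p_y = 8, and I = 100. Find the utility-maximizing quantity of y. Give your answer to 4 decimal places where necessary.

y* = 4.6569

With the ratio pinned down, the budget gives x* = I/(p_x + p_y·(y/x)) and y* = (y/x)·x*.
Numerically y/x = 0.352539, so x* = 100/(4.75 + 8·0.352539) = 13.2095 and y* = 0.352539·13.2095 = 4.6569.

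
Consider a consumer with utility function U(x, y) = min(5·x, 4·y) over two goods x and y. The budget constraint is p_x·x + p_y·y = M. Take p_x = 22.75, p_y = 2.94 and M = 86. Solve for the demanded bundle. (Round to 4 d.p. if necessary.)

With perfect complements, no substitution: consume in ratio x:y = 4:5.
Budget: p_x·x + p_y·(5/4)·x = M, so (4·p_x + 5·p_y)·x = 4·M.
Demand: x*(p_x,p_y,M) = 4·M/(4·p_x + 5·p_y), y* = 5·M/(4·p_x + 5·p_y).
Here 4·22.75 + 5·2.94 = 105.7, giving x* = 3.2545 and y* = 4.0681.

x* = 3.2545, y* = 4.0681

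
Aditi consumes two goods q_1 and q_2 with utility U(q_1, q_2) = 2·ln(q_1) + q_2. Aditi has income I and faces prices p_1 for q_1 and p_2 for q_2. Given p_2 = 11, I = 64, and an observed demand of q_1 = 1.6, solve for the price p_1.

MU_q_1 = 2/q_1, MU_q_2 = 1. Tangency: 2/q_1 = p_1/p_2.
So q_1*(p_1,p_2) = 2·p_2/p_1, independent of income; and q_2* = (I − 2·p_2)/p_2.
Set q_1* = 1.6 in the demand function and solve for p_1: p_1 = 13.75.

p_1 = 13.75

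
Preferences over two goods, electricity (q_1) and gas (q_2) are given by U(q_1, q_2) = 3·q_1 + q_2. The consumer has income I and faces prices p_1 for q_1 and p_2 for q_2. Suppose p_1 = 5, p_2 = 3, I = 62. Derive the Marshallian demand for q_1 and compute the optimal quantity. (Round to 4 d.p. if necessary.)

Linear utility — the consumer picks whichever good has higher MU/price: 3/5 = 0.6 vs 1/3 = 0.3333.
q_1 gives more utility per dollar, so spend all income on q_1: q_1* = I/p_1, q_2* = 0.
Numerically: q_1* = 12.4, q_2* = 0.

q_1* = 12.4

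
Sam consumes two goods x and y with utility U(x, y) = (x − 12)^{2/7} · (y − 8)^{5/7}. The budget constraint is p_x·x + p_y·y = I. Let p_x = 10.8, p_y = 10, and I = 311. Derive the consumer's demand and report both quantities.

x* = 14.6825, y* = 15.2429

This is Cobb-Douglas in (x−12, y−8): tangency gives 2/7·p_y·(y−8) = 5/7·p_x·(x−12).
Substituting into the budget: x* = 12 + 2/7·(I − 12·p_x − 8·p_y)/p_x, and y* = 8 + 5/7·(…)/p_y.
Discretionary income = 311 − 12·10.8 − 8·10 = 101.4; x* = 12 + 2/7·101.4/10.8 = 14.6825; y* = 8 + 5/7·101.4/10 = 15.2429.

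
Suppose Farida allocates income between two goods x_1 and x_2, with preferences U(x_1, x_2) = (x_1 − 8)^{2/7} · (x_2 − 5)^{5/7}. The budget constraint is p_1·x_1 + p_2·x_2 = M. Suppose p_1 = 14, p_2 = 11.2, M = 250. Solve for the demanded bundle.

x_1* = 9.6735, x_2* = 10.2296

This is Cobb-Douglas in (x_1−8, x_2−5): tangency gives 2/7·p_2·(x_2−5) = 5/7·p_1·(x_1−8).
Substituting into the budget: x_1* = 8 + 2/7·(M − 8·p_1 − 5·p_2)/p_1, and x_2* = 5 + 5/7·(…)/p_2.
Discretionary income = 250 − 8·14 − 5·11.2 = 82; x_1* = 8 + 2/7·82/14 = 9.6735; x_2* = 5 + 5/7·82/11.2 = 10.2296.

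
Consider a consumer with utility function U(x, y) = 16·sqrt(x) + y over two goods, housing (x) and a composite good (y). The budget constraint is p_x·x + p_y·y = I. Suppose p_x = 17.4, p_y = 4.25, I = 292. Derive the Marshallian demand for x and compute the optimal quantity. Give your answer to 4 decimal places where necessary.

x* = 3.8182

Set MRS = p_x/p_y: 8·x^(−1/2) = p_x/p_y.
Thus x* = (8·p_y/p_x)² — independent of I — with the rest of income spent on y.
Plugging in: x* = (8·4.25/17.4)² = 3.8182.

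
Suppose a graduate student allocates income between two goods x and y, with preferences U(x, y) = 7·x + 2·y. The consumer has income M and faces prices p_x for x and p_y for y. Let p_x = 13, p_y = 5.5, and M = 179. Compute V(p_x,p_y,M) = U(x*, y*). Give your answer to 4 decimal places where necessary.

Perfect substitutes: compare marginal utility per dollar. 7/p_x vs 2/p_y → 0.5385 vs 0.3636.
x gives more utility per dollar, so spend all income on x: x* = M/p_x, y* = 0.
Numerically: x* = 13.7692, y* = 0.
Utility at the optimum: U(13.7692, 0) = 96.3846.

V = 96.3846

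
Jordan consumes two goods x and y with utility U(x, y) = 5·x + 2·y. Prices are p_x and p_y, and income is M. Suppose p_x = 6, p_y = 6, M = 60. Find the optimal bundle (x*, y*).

x* = 10, y* = 0

Numerically: x* = 10, y* = 0.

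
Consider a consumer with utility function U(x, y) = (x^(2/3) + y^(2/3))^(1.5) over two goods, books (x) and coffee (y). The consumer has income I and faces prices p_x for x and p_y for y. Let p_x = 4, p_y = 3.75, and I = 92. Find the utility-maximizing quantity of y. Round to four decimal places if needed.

y* = 13.0572

From the CES first-order condition, (y/x)^(1/3) = p_x/p_y.
Solve for the ratio: y/x = [p_x/p_y]^(3).
With the ratio pinned down, the budget gives x* = I/(p_x + p_y·(y/x)) and y* = (y/x)·x*.
Numerically y/x = 1.21363, so x* = 92/(4 + 3.75·1.21363) = 10.7588 and y* = 1.21363·10.7588 = 13.0572.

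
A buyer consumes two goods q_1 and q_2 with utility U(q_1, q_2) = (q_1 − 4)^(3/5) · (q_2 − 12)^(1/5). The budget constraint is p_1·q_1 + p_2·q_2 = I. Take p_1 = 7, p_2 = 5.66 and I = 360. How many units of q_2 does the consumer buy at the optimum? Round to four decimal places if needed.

q_2* = 23.6643

Let q_1' = q_1−4, q_2' = q_2−12. MRS = 3·q_2'/q_1' = p_1/p_2.
Substituting into the budget: q_1* = 4 + 0.75·(I − 4·p_1 − 12·p_2)/p_1, and q_2* = 12 + 0.25·(…)/p_2.
Discretionary income = 360 − 4·7 − 12·5.66 = 264.08; q_2* = 12 + 0.25·264.08/5.66 = 23.6643.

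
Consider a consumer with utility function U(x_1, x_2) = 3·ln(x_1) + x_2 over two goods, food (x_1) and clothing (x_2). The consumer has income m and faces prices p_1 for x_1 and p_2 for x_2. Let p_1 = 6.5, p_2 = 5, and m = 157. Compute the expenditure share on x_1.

share on x_1 = 0.0955

MU_x_1 = 3/x_1, MU_x_2 = 1. Tangency: 3/x_1 = p_1/p_2.
So x_1*(p_1,p_2) = 3·p_2/p_1, independent of income; and x_2* = (m − 3·p_2)/p_2.
At the given prices: x_1* = 3·5/6.5 = 2.3077, and x_2* = 28.4.
Expenditure on x_1: 6.5·2.3077 = 15; share = 0.0955.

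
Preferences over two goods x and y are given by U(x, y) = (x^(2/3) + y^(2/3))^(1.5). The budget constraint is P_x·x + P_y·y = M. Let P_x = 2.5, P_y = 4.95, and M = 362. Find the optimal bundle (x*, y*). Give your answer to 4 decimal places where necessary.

x* = 115.3715, y* = 14.8629

From the CES first-order condition, (y/x)^(1/3) = P_x/P_y.
Solve for the ratio: y/x = [P_x/P_y]^(3).
With the ratio pinned down, the budget gives x* = M/(P_x + P_y·(y/x)) and y* = (y/x)·x*.
Numerically y/x = 0.128826, so x* = 362/(2.5 + 4.95·0.128826) = 115.3715 and y* = 0.128826·115.3715 = 14.8629.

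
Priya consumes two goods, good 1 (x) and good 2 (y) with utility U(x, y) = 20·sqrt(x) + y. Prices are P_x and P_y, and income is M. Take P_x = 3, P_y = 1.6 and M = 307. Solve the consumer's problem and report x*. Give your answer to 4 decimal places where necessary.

MU_x = 10/√x, MU_y = 1. Tangency: 10/√x = P_x/P_y.
Solve: √x = 10·P_y/P_x, so x*(P_x,P_y) = (10·P_y/P_x)², and y* = (M − P_x·x*)/P_y.
Plugging in: x* = (10·1.6/3)² = 28.4444.

x* = 28.4444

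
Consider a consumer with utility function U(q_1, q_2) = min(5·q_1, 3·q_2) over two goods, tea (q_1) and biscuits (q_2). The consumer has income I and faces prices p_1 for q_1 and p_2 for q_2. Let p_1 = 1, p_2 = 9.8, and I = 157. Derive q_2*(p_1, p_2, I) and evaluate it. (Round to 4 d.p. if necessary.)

q_2* = 15.0962

Leontief preferences: the optimum is at the kink where q_1/3 = q_2/5, i.e. q_2 = (5/3)·q_1.
Budget: p_1·q_1 + p_2·(5/3)·q_1 = I, so (3·p_1 + 5·p_2)·q_1 = 3·I.
Demand: q_1*(p_1,p_2,I) = 3·I/(3·p_1 + 5·p_2), q_2* = 5·I/(3·p_1 + 5·p_2).
Here 3·1 + 5·9.8 = 52, giving q_2* = 15.0962.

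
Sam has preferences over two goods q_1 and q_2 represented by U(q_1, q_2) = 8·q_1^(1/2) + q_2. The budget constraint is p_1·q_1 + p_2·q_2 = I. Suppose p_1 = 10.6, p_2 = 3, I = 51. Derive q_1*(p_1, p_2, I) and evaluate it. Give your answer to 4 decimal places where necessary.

Plugging in: q_1* = (4·3/10.6)² = 1.2816.

q_1* = 1.2816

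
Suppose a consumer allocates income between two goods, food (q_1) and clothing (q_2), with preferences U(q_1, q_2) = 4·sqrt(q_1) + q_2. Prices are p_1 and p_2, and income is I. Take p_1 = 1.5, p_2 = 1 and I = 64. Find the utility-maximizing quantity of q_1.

Set MRS = p_1/p_2: 2·q_1^(−1/2) = p_1/p_2.
Solve: √q_1 = 2·p_2/p_1, so q_1*(p_1,p_2) = (2·p_2/p_1)², and q_2* = (I − p_1·q_1*)/p_2.
Plugging in: q_1* = (2·1/1.5)² = 1.7778.

q_1* = 1.7778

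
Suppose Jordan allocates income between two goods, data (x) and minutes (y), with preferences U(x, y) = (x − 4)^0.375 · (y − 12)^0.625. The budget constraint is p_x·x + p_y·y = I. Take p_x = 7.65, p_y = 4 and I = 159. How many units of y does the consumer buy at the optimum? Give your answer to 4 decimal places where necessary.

y* = 24.5625

After buying the subsistence bundle (4, 12), a share 0.375 of the remaining income goes to x: x* = 4 + 0.375·(I − 4p_x − 12p_y)/p_x.
Discretionary income = 159 − 4·7.65 − 12·4 = 80.4; y* = 12 + 0.625·80.4/4 = 24.5625.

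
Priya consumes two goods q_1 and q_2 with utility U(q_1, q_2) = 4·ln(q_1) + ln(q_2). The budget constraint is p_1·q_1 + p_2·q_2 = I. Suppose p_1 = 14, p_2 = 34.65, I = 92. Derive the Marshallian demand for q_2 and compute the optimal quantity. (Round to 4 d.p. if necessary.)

q_2* = 0.531

The MRS is 4·q_2/q_1. Set MRS = p_1/p_2.
Rearranging, p_2·q_2 = (1/4)·p_1·q_1. Substituting into the budget gives p_1·q_1·(1 + (1/4)) = I.
Demand: q_1*(p_1,p_2,I) = 0.8·I/p_1 and q_2* = 0.2·I/p_2.
At p_1=14, p_2=34.65, I=92: q_2* = 0.2·92/34.65 = 0.531.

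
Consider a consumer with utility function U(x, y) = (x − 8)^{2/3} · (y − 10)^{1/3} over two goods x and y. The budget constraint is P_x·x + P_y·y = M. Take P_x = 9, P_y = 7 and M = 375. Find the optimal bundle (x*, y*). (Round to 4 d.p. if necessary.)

x* = 25.2593, y* = 21.0952

This is Cobb-Douglas in (x−8, y−10): tangency gives 2/3·P_y·(y−10) = 1/3·P_x·(x−8).
After buying the subsistence bundle (8, 10), a share 2/3 of the remaining income goes to x: x* = 8 + 2/3·(M − 8P_x − 10P_y)/P_x.
Discretionary income = 375 − 8·9 − 10·7 = 233; x* = 8 + 2/3·233/9 = 25.2593; y* = 10 + 1/3·233/7 = 21.0952.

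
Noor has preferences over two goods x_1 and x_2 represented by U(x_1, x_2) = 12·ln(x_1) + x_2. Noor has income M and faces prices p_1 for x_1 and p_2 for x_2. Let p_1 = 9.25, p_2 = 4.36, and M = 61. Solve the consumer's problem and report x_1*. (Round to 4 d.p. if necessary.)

MU_x_1 = 12/x_1, MU_x_2 = 1. Tangency: 12/x_1 = p_1/p_2.
So x_1*(p_1,p_2) = 12·p_2/p_1, independent of income; and x_2* = (M − 12·p_2)/p_2.
At the given prices: x_1* = 12·4.36/9.25 = 5.6562.

x_1* = 5.6562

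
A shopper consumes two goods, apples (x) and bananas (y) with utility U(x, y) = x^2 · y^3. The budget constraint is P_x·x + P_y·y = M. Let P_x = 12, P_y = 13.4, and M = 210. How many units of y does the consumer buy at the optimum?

The MRS is (2/3)·y/x. Set MRS = P_x/P_y.
Rearranging, P_y·y = (3/2)·P_x·x. Substituting into the budget gives P_x·x·(1 + (3/2)) = M.
Demand: x*(P_x,P_y,M) = 0.4·M/P_x and y* = 0.6·M/P_y.
At P_x=12, P_y=13.4, M=210: y* = 0.6·210/13.4 = 9.403.

y* = 9.403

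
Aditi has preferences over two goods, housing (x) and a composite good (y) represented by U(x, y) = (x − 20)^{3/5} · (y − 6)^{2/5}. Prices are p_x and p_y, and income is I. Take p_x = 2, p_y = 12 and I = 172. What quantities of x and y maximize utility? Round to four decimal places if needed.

This is Cobb-Douglas in (x−20, y−6): tangency gives 0.6·p_y·(y−6) = 0.4·p_x·(x−20).
After buying the subsistence bundle (20, 6), a share 0.6 of the remaining income goes to x: x* = 20 + 0.6·(I − 20p_x − 6p_y)/p_x.
Discretionary income = 172 − 20·2 − 6·12 = 60; x* = 20 + 0.6·60/2 = 38; y* = 6 + 0.4·60/12 = 8.

x* = 38, y* = 8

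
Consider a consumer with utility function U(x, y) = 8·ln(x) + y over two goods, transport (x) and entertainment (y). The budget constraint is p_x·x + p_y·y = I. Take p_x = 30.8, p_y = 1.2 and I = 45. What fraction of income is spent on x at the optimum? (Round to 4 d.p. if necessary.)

MU_x = 8/x, MU_y = 1. Tangency: 8/x = p_x/p_y.
So x*(p_x,p_y) = 8·p_y/p_x, independent of income; and y* = (I − 8·p_y)/p_y.
At the given prices: x* = 8·1.2/30.8 = 0.3117, and y* = 29.5.
Expenditure on x: 30.8·0.3117 = 9.6; share = 0.2133.

share on x = 0.2133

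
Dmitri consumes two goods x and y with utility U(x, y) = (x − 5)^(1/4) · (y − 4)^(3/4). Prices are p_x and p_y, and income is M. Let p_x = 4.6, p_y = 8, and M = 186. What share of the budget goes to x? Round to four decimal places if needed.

share on x = 0.2997

This is Cobb-Douglas in (x−5, y−4): tangency gives 0.25·p_y·(y−4) = 0.75·p_x·(x−5).
Substituting into the budget: x* = 5 + 0.25·(M − 5·p_x − 4·p_y)/p_x, and y* = 4 + 0.75·(…)/p_y.
Discretionary income = 186 − 5·4.6 − 4·8 = 131; x* = 5 + 0.25·131/4.6 = 12.1196; y* = 4 + 0.75·131/8 = 16.2812.
Expenditure on x: 4.6·12.1196 = 55.75; share = 0.2997.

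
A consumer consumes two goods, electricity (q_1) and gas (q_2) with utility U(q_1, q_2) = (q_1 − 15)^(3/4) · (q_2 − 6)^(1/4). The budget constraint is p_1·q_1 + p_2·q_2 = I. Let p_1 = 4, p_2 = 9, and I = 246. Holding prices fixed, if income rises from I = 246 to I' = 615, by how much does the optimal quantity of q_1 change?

Δq_1* = 69.1875

This is Cobb-Douglas in (q_1−15, q_2−6): tangency gives 0.75·p_2·(q_2−6) = 0.25·p_1·(q_1−15).
Substituting into the budget: q_1* = 15 + 0.75·(I − 15·p_1 − 6·p_2)/p_1, and q_2* = 6 + 0.25·(…)/p_2.
Discretionary income = 246 − 15·4 − 6·9 = 132; q_1* = 15 + 0.75·132/4 = 39.75.
At I' = 615: q_1* = 108.9375. Change: 108.9375 − 39.75 = 69.1875.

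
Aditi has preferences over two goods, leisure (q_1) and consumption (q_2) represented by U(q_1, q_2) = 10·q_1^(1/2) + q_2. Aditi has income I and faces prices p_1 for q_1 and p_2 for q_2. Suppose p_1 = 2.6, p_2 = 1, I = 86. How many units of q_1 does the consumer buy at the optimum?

q_1* = 3.6982

Plugging in: q_1* = (5·1/2.6)² = 3.6982.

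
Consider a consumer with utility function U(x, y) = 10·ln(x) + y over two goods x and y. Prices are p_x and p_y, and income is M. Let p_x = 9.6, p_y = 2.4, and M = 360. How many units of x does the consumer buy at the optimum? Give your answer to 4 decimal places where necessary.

x* = 2.5

Set MRS = p_x/p_y: (10/x)/1 = p_x/p_y.
So x*(p_x,p_y) = 10·p_y/p_x, independent of income; and y* = (M − 10·p_y)/p_y.
At the given prices: x* = 10·2.4/9.6 = 2.5.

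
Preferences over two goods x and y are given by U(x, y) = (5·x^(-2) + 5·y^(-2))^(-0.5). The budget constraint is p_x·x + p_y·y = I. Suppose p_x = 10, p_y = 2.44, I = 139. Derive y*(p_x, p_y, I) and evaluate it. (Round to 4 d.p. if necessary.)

MRS = MU_x/MU_y = (y/x)^(3). Set equal to p_x/p_y.
Hence y/x = (p_x/p_y)^(1/(3)), i.e. raised to the 1/3 power.
With the ratio pinned down, the budget gives x* = I/(p_x + p_y·(y/x)) and y* = (y/x)·x*.
Numerically y/x = 1.600307, so x* = 139/(10 + 2.44·1.600307) = 9.9966 and y* = 1.600307·9.9966 = 15.9976.

y* = 15.9976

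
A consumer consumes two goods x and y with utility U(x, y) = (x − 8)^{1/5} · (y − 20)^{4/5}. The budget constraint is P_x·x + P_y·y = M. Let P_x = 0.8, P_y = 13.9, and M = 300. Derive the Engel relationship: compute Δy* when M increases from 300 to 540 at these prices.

This is Cobb-Douglas in (x−8, y−20): tangency gives 0.2·P_y·(y−20) = 0.8·P_x·(x−8).
After buying the subsistence bundle (8, 20), a share 0.2 of the remaining income goes to x: x* = 8 + 0.2·(M − 8P_x − 20P_y)/P_x.
Discretionary income = 300 − 8·0.8 − 20·13.9 = 15.6; y* = 20 + 0.8·15.6/13.9 = 20.8978.
At M' = 540: y* = 34.7108. Change: 34.7108 − 20.8978 = 13.8129.

Δy* = 13.8129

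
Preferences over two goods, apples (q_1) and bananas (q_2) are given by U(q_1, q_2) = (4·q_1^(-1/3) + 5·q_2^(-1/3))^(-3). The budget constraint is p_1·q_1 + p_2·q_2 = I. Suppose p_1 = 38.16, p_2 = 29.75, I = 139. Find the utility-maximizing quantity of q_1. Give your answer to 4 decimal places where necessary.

MU_q_1 ∝ 4·q_1^(-4/3), MU_q_2 ∝ 5·q_2^(-4/3), so MRS = (4/5)·(q_2/q_1)^(4/3) = p_1/p_2.
Hence q_2/q_1 = ((5/4)·p_1/p_2)^(1/(4/3)), i.e. raised to the 0.75 power.
Substitute q_2 = (q_2/q_1)·q_1 into the budget: q_1* = I/(p_1 + p_2·(q_2/q_1)).
Numerically q_2/q_1 = 1.424864, so q_1* = 139/(38.16 + 29.75·1.424864) = 1.7256.

q_1* = 1.7256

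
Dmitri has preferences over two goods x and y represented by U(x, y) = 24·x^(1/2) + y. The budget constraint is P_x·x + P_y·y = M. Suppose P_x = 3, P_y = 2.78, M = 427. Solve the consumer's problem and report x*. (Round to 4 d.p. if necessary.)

x* = 123.6544

Thus x* = (12·P_y/P_x)² — independent of M — with the rest of income spent on y.
Plugging in: x* = (12·2.78/3)² = 123.6544.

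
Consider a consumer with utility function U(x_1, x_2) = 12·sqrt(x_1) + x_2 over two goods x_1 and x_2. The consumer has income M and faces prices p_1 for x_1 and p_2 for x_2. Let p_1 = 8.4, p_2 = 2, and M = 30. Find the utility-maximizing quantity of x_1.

Solve: √x_1 = 6·p_2/p_1, so x_1*(p_1,p_2) = (6·p_2/p_1)², and x_2* = (M − p_1·x_1*)/p_2.
Plugging in: x_1* = (6·2/8.4)² = 2.0408.

x_1* = 2.0408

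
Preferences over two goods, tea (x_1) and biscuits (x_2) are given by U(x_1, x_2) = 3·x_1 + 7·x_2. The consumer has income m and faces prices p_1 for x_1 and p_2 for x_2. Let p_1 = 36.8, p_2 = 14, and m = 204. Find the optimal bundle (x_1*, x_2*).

x_2 gives more utility per dollar, so spend all income on x_2: x_2* = m/p_2, x_1* = 0.
Numerically: x_1* = 0, x_2* = 14.5714.

x_1* = 0, x_2* = 14.5714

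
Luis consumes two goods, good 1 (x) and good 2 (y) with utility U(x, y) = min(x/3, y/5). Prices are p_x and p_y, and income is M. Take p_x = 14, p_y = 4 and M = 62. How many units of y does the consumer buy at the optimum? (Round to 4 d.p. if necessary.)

Leontief preferences: the optimum is at the kink where x/3 = y/5, i.e. y = (5/3)·x.
Budget: p_x·x + p_y·(5/3)·x = M, so (3·p_x + 5·p_y)·x = 3·M.
Demand: x*(p_x,p_y,M) = 3·M/(3·p_x + 5·p_y), y* = 5·M/(3·p_x + 5·p_y).
Here 3·14 + 5·4 = 62, giving y* = 5.

y* = 5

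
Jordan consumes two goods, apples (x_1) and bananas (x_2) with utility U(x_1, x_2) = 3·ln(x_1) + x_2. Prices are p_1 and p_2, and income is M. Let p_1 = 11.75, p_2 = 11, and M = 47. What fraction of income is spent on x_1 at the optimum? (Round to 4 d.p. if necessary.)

At the given prices: x_1* = 3·11/11.75 = 2.8085, and x_2* = 1.2727.
Expenditure on x_1: 11.75·2.8085 = 33; share = 0.7021.

share on x_1 = 0.7021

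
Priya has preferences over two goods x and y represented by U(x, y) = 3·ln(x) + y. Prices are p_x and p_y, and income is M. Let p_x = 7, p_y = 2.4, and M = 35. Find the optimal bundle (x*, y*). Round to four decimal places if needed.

MU_x = 3/x, MU_y = 1. Tangency: 3/x = p_x/p_y.
So x*(p_x,p_y) = 3·p_y/p_x, independent of income; and y* = (M − 3·p_y)/p_y.
At the given prices: x* = 3·2.4/7 = 1.0286, and y* = 11.5833.

x* = 1.0286, y* = 11.5833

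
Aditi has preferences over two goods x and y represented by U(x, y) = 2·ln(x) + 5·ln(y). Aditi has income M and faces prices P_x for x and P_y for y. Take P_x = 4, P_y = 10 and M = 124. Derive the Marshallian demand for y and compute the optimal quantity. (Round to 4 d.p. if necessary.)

Demand: x*(P_x,P_y,M) = 2/7·M/P_x and y* = 5/7·M/P_y.
At P_x=4, P_y=10, M=124: y* = 5/7·124/10 = 8.8571.

y* = 8.8571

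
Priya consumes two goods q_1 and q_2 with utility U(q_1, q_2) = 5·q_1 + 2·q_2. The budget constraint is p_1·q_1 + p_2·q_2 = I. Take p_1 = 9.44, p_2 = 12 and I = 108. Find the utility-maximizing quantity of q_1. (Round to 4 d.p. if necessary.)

Linear utility — the consumer picks whichever good has higher MU/price: 5/9.44 = 0.5297 vs 2/12 = 0.1667.
q_1 gives more utility per dollar, so spend all income on q_1: q_1* = I/p_1, q_2* = 0.
Numerically: q_1* = 11.4407, q_2* = 0.

q_1* = 11.4407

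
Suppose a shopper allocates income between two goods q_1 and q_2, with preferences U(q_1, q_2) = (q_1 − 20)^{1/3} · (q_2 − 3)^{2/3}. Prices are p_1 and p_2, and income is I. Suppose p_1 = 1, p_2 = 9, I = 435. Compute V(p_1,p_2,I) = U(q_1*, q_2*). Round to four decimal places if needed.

V = 47.4499

MRS = (1/2)·(q_2−3)/(q_1−20). Tangency with p_1/p_2 gives q_2−3 = 2·(p_1/p_2)·(q_1−20).
Substituting into the budget: q_1* = 20 + 1/3·(I − 20·p_1 − 3·p_2)/p_1, and q_2* = 3 + 2/3·(…)/p_2.
Discretionary income = 435 − 20·1 − 3·9 = 388; q_1* = 20 + 1/3·388/1 = 149.3333; q_2* = 3 + 2/3·388/9 = 31.7407.
Utility at the optimum: U(149.3333, 31.7407) = 47.4499.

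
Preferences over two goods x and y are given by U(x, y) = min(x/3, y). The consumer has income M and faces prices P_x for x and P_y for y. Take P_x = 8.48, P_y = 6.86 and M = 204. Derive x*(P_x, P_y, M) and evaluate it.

Demand: x*(P_x,P_y,M) = 3·M/(3·P_x + P_y), y* = M/(3·P_x + P_y).
Here 3·8.48 + 6.86 = 32.3, giving x* = 18.9474.

x* = 18.9474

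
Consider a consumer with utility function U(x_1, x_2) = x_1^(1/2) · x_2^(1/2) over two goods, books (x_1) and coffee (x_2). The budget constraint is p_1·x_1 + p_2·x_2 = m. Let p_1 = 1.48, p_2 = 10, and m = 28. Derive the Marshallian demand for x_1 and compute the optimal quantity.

Tangency: MRS = x_2/x_1 = p_1/p_2.
Rearranging, p_2·x_2 = p_1·x_1. Substituting into the budget gives p_1·x_1·(1 + 1) = m.
Demand: x_1*(p_1,p_2,m) = 0.5·m/p_1 and x_2* = 0.5·m/p_2.
At p_1=1.48, p_2=10, m=28: x_1* = 0.5·28/1.48 = 9.4595.

x_1* = 9.4595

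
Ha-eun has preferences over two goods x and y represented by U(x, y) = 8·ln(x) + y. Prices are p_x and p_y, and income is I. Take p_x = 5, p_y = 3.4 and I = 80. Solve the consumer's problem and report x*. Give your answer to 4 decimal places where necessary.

MU_x = 8/x, MU_y = 1. Tangency: 8/x = p_x/p_y.
So x*(p_x,p_y) = 8·p_y/p_x, independent of income; and y* = (I − 8·p_y)/p_y.
At the given prices: x* = 8·3.4/5 = 5.44.

x* = 5.44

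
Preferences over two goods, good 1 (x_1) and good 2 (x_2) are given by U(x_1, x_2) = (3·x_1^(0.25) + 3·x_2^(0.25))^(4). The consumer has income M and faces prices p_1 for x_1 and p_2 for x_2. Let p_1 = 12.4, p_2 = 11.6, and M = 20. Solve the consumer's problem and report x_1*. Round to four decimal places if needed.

x_1* = 0.7975

MU_x_1 ∝ 3·x_1^(-0.75), MU_x_2 ∝ 3·x_2^(-0.75), so MRS = (x_2/x_1)^(0.75) = p_1/p_2.
Solve for the ratio: x_2/x_1 = [p_1/p_2]^(4/3).
Substitute x_2 = (x_2/x_1)·x_1 into the budget: x_1* = M/(p_1 + p_2·(x_2/x_1)).
Numerically x_2/x_1 = 1.092995, so x_1* = 20/(12.4 + 11.6·1.092995) = 0.7975.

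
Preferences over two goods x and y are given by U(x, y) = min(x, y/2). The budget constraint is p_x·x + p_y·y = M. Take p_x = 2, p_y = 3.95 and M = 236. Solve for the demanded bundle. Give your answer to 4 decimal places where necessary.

x* = 23.8384, y* = 47.6768

With perfect complements, no substitution: consume in ratio x:y = 1:2.
Budget: p_x·x + p_y·2·x = M, so (p_x + 2·p_y)·x = M.
Demand: x*(p_x,p_y,M) = M/(p_x + 2·p_y), y* = 2·M/(p_x + 2·p_y).
Here 2 + 2·3.95 = 9.9, giving x* = 23.8384 and y* = 47.6768.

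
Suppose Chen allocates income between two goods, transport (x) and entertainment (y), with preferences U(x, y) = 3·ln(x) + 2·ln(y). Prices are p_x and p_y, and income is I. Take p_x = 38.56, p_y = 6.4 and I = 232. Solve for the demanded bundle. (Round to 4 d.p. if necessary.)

MU_x/MU_y = (3·y)/(2·x); tangency sets this equal to p_x/p_y.
So 3·p_y·y = 2·p_x·x; combined with the budget, a share 0.6 of income goes to x.
Demand: x*(p_x,p_y,I) = 0.6·I/p_x and y* = 0.4·I/p_y.
At p_x=38.56, p_y=6.4, I=232: x* = 0.6·232/38.56 = 3.61, y* = 14.5.

x* = 3.61, y* = 14.5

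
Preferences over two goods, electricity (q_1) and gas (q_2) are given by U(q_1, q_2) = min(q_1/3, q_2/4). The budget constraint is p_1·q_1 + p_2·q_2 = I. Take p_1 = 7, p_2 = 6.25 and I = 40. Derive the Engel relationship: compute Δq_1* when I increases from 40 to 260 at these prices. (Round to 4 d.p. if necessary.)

Δq_1* = 14.3478

With perfect complements, no substitution: consume in ratio q_1:q_2 = 3:4.
Budget: p_1·q_1 + p_2·(4/3)·q_1 = I, so (3·p_1 + 4·p_2)·q_1 = 3·I.
Demand: q_1*(p_1,p_2,I) = 3·I/(3·p_1 + 4·p_2), q_2* = 4·I/(3·p_1 + 4·p_2).
Here 3·7 + 4·6.25 = 46, giving q_1* = 2.6087.
At I' = 260: q_1* = 16.9565. Change: 16.9565 − 2.6087 = 14.3478.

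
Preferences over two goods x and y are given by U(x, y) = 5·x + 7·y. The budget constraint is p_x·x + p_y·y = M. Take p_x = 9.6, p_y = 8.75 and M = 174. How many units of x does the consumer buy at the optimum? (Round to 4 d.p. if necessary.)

Perfect substitutes: compare marginal utility per dollar. 5/p_x vs 7/p_y → 0.5208 vs 0.8.
y gives more utility per dollar, so spend all income on y: y* = M/p_y, x* = 0.
Numerically: x* = 0, y* = 19.8857.

x* = 0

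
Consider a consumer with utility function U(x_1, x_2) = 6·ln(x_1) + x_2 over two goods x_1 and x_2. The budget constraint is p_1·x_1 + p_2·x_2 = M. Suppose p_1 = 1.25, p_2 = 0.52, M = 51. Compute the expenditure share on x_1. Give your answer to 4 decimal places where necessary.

share on x_1 = 0.0612

So x_1*(p_1,p_2) = 6·p_2/p_1, independent of income; and x_2* = (M − 6·p_2)/p_2.
At the given prices: x_1* = 6·0.52/1.25 = 2.496, and x_2* = 92.0769.
Expenditure on x_1: 1.25·2.496 = 3.12; share = 0.0612.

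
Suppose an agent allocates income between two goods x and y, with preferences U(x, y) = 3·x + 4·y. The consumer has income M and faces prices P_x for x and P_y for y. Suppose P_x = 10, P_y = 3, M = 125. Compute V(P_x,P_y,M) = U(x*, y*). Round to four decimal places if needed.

V = 166.6667

Perfect substitutes: compare marginal utility per dollar. 3/P_x vs 4/P_y → 0.3 vs 1.3333.
y gives more utility per dollar, so spend all income on y: y* = M/P_y, x* = 0.
Numerically: x* = 0, y* = 41.6667.
Utility at the optimum: U(0, 41.6667) = 166.6667.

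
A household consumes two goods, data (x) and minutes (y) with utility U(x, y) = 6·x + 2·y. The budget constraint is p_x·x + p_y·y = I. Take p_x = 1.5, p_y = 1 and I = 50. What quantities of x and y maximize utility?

x* = 33.3333, y* = 0

Numerically: x* = 33.3333, y* = 0.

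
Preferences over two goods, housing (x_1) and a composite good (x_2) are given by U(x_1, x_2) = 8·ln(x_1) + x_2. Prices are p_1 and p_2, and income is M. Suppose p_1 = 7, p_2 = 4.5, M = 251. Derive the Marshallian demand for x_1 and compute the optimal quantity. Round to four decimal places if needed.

So x_1*(p_1,p_2) = 8·p_2/p_1, independent of income; and x_2* = (M − 8·p_2)/p_2.
At the given prices: x_1* = 8·4.5/7 = 5.1429.

x_1* = 5.1429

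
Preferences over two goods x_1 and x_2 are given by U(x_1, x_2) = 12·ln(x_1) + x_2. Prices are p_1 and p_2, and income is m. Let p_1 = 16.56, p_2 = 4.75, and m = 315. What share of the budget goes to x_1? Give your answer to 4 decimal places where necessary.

At the given prices: x_1* = 12·4.75/16.56 = 3.442, and x_2* = 54.3158.
Expenditure on x_1: 16.56·3.442 = 57; share = 0.181.

share on x_1 = 0.181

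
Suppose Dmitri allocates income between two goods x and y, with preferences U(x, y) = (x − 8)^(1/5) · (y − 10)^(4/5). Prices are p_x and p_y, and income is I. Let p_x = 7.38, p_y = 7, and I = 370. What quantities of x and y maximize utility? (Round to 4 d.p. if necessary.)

x* = 14.5301, y* = 37.5383

MRS = (1/4)·(y−10)/(x−8). Tangency with p_x/p_y gives y−10 = 4·(p_x/p_y)·(x−8).
After buying the subsistence bundle (8, 10), a share 0.2 of the remaining income goes to x: x* = 8 + 0.2·(I − 8p_x − 10p_y)/p_x.
Discretionary income = 370 − 8·7.38 − 10·7 = 240.96; x* = 8 + 0.2·240.96/7.38 = 14.5301; y* = 10 + 0.8·240.96/7 = 37.5383.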